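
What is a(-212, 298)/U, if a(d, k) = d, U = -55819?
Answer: 212/55819 ≈ 0.0037980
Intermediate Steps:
a(-212, 298)/U = -212/(-55819) = -212*(-1/55819) = 212/55819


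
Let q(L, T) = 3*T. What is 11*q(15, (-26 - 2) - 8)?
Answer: -1188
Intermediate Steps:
11*q(15, (-26 - 2) - 8) = 11*(3*((-26 - 2) - 8)) = 11*(3*(-28 - 8)) = 11*(3*(-36)) = 11*(-108) = -1188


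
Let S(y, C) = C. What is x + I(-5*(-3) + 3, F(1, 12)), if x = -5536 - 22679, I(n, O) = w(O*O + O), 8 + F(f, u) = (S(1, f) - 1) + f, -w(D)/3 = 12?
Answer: -28251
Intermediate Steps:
w(D) = -36 (w(D) = -3*12 = -36)
F(f, u) = -9 + 2*f (F(f, u) = -8 + ((f - 1) + f) = -8 + ((-1 + f) + f) = -8 + (-1 + 2*f) = -9 + 2*f)
I(n, O) = -36
x = -28215
x + I(-5*(-3) + 3, F(1, 12)) = -28215 - 36 = -28251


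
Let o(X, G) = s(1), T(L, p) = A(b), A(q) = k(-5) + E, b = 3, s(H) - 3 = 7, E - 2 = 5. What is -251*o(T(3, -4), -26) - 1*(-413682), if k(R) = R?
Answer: 411172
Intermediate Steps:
E = 7 (E = 2 + 5 = 7)
s(H) = 10 (s(H) = 3 + 7 = 10)
A(q) = 2 (A(q) = -5 + 7 = 2)
T(L, p) = 2
o(X, G) = 10
-251*o(T(3, -4), -26) - 1*(-413682) = -251*10 - 1*(-413682) = -2510 + 413682 = 411172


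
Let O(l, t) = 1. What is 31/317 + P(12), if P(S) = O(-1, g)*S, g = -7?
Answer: 3835/317 ≈ 12.098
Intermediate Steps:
P(S) = S (P(S) = 1*S = S)
31/317 + P(12) = 31/317 + 12 = 3835/317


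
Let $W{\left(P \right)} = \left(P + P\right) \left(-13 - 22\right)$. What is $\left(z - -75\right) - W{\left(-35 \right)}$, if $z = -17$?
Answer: $-2392$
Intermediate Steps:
$W{\left(P \right)} = - 70 P$ ($W{\left(P \right)} = 2 P \left(-35\right) = - 70 P$)
$\left(z - -75\right) - W{\left(-35 \right)} = \left(-17 - -75\right) - \left(-70\right) \left(-35\right) = \left(-17 + 75\right) - 2450 = 58 - 2450 = -2392$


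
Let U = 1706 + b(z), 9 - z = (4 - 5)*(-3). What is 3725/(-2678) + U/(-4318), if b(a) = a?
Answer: -10334643/5781802 ≈ -1.7874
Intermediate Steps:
z = 6 (z = 9 - (4 - 5)*(-3) = 9 - (-1)*(-3) = 9 - 1*3 = 9 - 3 = 6)
U = 1712 (U = 1706 + 6 = 1712)
3725/(-2678) + U/(-4318) = 3725/(-2678) + 1712/(-4318) = 3725*(-1/2678) + 1712*(-1/4318) = -3725/2678 - 856/2159 = -10334643/5781802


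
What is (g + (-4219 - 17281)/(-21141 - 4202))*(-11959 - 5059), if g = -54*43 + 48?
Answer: 980381146676/25343 ≈ 3.8684e+7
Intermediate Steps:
g = -2274 (g = -2322 + 48 = -2274)
(g + (-4219 - 17281)/(-21141 - 4202))*(-11959 - 5059) = (-2274 + (-4219 - 17281)/(-21141 - 4202))*(-11959 - 5059) = (-2274 - 21500/(-25343))*(-17018) = (-2274 - 21500*(-1/25343))*(-17018) = (-2274 + 21500/25343)*(-17018) = -57608482/25343*(-17018) = 980381146676/25343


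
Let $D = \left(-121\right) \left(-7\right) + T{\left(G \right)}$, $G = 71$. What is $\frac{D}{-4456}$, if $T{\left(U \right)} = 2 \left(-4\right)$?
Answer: $- \frac{839}{4456} \approx -0.18829$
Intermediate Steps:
$T{\left(U \right)} = -8$
$D = 839$ ($D = \left(-121\right) \left(-7\right) - 8 = 847 - 8 = 839$)
$\frac{D}{-4456} = \frac{839}{-4456} = 839 \left(- \frac{1}{4456}\right) = - \frac{839}{4456}$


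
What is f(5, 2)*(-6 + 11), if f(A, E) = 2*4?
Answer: 40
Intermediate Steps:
f(A, E) = 8
f(5, 2)*(-6 + 11) = 8*(-6 + 11) = 8*5 = 40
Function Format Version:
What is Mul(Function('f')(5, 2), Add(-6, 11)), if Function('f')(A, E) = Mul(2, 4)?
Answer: 40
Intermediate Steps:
Function('f')(A, E) = 8
Mul(Function('f')(5, 2), Add(-6, 11)) = Mul(8, Add(-6, 11)) = Mul(8, 5) = 40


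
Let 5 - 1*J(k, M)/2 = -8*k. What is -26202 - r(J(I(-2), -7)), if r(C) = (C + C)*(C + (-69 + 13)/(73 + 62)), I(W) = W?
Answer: -3670414/135 ≈ -27188.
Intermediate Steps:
J(k, M) = 10 + 16*k (J(k, M) = 10 - (-16)*k = 10 + 16*k)
r(C) = 2*C*(-56/135 + C) (r(C) = (2*C)*(C - 56/135) = (2*C)*(-56/135 + C) = 2*C*(-56/135 + C))
-26202 - r(J(I(-2), -7)) = -26202 - 2*(10 + 16*(-2))*(-56 + 135*(10 + 16*(-2)))/135 = -26202 - 2*(10 - 32)*(-56 + 135*(10 - 32))/135 = -26202 - 2*(-22)*(-56 + 135*(-22))/135 = -26202 - 2*(-22)*(-56 - 2970)/135 = -26202 - 2*(-22)*(-3026)/135 = -26202 - 1*133144/135 = -26202 - 133144/135 = -3670414/135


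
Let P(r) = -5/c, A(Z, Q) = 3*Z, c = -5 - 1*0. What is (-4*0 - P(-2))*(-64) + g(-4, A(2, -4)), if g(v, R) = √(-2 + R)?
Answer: 66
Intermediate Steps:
c = -5 (c = -5 + 0 = -5)
P(r) = 1 (P(r) = -5/(-5) = -5*(-⅕) = 1)
(-4*0 - P(-2))*(-64) + g(-4, A(2, -4)) = (-4*0 - 1*1)*(-64) + √(-2 + 3*2) = (0 - 1)*(-64) + √(-2 + 6) = -1*(-64) + √4 = 64 + 2 = 66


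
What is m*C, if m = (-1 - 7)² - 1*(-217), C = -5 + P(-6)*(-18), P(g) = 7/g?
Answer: 4496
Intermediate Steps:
C = 16 (C = -5 + (7/(-6))*(-18) = -5 + (7*(-⅙))*(-18) = -5 - 7/6*(-18) = -5 + 21 = 16)
m = 281 (m = (-8)² + 217 = 64 + 217 = 281)
m*C = 281*16 = 4496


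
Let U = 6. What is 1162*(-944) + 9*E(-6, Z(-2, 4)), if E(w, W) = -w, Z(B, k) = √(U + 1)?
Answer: -1096874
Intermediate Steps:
Z(B, k) = √7 (Z(B, k) = √(6 + 1) = √7)
1162*(-944) + 9*E(-6, Z(-2, 4)) = 1162*(-944) + 9*(-1*(-6)) = -1096928 + 9*6 = -1096928 + 54 = -1096874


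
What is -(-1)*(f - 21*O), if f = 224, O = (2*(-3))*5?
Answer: 854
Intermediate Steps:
O = -30 (O = -6*5 = -30)
-(-1)*(f - 21*O) = -(-1)*(224 - 21*(-30)) = -(-1)*(224 - 1*(-630)) = -(-1)*(224 + 630) = -(-1)*854 = -1*(-854) = 854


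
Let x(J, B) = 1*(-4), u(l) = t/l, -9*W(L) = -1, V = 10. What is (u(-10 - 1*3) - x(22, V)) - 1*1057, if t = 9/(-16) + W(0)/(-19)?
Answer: -37451549/35568 ≈ -1053.0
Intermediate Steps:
W(L) = 1/9 (W(L) = -1/9*(-1) = 1/9)
t = -1555/2736 (t = 9/(-16) + (1/9)/(-19) = 9*(-1/16) + (1/9)*(-1/19) = -9/16 - 1/171 = -1555/2736 ≈ -0.56835)
u(l) = -1555/(2736*l)
x(J, B) = -4
(u(-10 - 1*3) - x(22, V)) - 1*1057 = (-1555/(2736*(-10 - 1*3)) - 1*(-4)) - 1*1057 = (-1555/(2736*(-10 - 3)) + 4) - 1057 = (-1555/2736/(-13) + 4) - 1057 = (-1555/2736*(-1/13) + 4) - 1057 = (1555/35568 + 4) - 1057 = 143827/35568 - 1057 = -37451549/35568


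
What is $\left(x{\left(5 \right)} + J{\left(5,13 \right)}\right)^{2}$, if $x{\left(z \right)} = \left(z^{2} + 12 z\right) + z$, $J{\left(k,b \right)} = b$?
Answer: $10609$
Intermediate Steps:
$x{\left(z \right)} = z^{2} + 13 z$
$\left(x{\left(5 \right)} + J{\left(5,13 \right)}\right)^{2} = \left(5 \left(13 + 5\right) + 13\right)^{2} = \left(5 \cdot 18 + 13\right)^{2} = \left(90 + 13\right)^{2} = 103^{2} = 10609$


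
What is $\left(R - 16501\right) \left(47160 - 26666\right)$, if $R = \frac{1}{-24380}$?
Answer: $- \frac{4122310522107}{12190} \approx -3.3817 \cdot 10^{8}$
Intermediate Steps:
$R = - \frac{1}{24380} \approx -4.1017 \cdot 10^{-5}$
$\left(R - 16501\right) \left(47160 - 26666\right) = \left(- \frac{1}{24380} - 16501\right) \left(47160 - 26666\right) = \left(- \frac{402294381}{24380}\right) 20494 = - \frac{4122310522107}{12190}$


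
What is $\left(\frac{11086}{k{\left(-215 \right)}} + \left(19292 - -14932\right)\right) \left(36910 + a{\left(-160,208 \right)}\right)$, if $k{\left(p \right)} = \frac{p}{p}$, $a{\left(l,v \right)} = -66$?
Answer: $1669401640$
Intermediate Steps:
$k{\left(p \right)} = 1$
$\left(\frac{11086}{k{\left(-215 \right)}} + \left(19292 - -14932\right)\right) \left(36910 + a{\left(-160,208 \right)}\right) = \left(\frac{11086}{1} + \left(19292 - -14932\right)\right) \left(36910 - 66\right) = \left(11086 \cdot 1 + \left(19292 + 14932\right)\right) 36844 = \left(11086 + 34224\right) 36844 = 45310 \cdot 36844 = 1669401640$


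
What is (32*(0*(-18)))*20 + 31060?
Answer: 31060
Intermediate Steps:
(32*(0*(-18)))*20 + 31060 = (32*0)*20 + 31060 = 0*20 + 31060 = 0 + 31060 = 31060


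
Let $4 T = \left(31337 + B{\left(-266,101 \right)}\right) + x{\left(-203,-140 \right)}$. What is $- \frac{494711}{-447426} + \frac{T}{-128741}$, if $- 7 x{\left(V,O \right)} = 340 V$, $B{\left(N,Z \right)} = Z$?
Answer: $\frac{4219295651}{4114433619} \approx 1.0255$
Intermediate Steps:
$x{\left(V,O \right)} = - \frac{340 V}{7}$
$T = \frac{20649}{2}$ ($T = \frac{\left(31337 + 101\right) - -9860}{4} = \frac{31438 + 9860}{4} = \frac{1}{4} \cdot 41298 = \frac{20649}{2} \approx 10325.0$)
$- \frac{494711}{-447426} + \frac{T}{-128741} = - \frac{494711}{-447426} + \frac{20649}{2 \left(-128741\right)} = \left(-494711\right) \left(- \frac{1}{447426}\right) + \frac{20649}{2} \left(- \frac{1}{128741}\right) = \frac{70673}{63918} - \frac{20649}{257482} = \frac{4219295651}{4114433619}$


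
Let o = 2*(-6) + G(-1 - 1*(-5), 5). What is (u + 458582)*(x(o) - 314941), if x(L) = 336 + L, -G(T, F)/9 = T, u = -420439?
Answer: -12001809379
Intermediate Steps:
G(T, F) = -9*T
o = -48 (o = 2*(-6) - 9*(-1 - 1*(-5)) = -12 - 9*(-1 + 5) = -12 - 9*4 = -12 - 36 = -48)
(u + 458582)*(x(o) - 314941) = (-420439 + 458582)*((336 - 48) - 314941) = 38143*(288 - 314941) = 38143*(-314653) = -12001809379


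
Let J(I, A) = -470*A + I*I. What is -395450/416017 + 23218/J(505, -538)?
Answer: -27312005792/30184113435 ≈ -0.90485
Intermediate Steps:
J(I, A) = I² - 470*A (J(I, A) = -470*A + I² = I² - 470*A)
-395450/416017 + 23218/J(505, -538) = -395450/416017 + 23218/(505² - 470*(-538)) = -395450*1/416017 + 23218/(255025 + 252860) = -395450/416017 + 23218/507885 = -27312005792/30184113435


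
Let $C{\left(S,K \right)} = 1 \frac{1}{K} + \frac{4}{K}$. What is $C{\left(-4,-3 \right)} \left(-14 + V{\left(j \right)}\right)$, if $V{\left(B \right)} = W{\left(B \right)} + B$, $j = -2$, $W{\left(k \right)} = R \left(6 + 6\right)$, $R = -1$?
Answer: $\frac{140}{3} \approx 46.667$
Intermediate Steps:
$W{\left(k \right)} = -12$ ($W{\left(k \right)} = - (6 + 6) = \left(-1\right) 12 = -12$)
$C{\left(S,K \right)} = \frac{5}{K}$ ($C{\left(S,K \right)} = \frac{1}{K} + \frac{4}{K} = \frac{5}{K}$)
$V{\left(B \right)} = -12 + B$
$C{\left(-4,-3 \right)} \left(-14 + V{\left(j \right)}\right) = \frac{5}{-3} \left(-14 - 14\right) = 5 \left(- \frac{1}{3}\right) \left(-14 - 14\right) = \left(- \frac{5}{3}\right) \left(-28\right) = \frac{140}{3}$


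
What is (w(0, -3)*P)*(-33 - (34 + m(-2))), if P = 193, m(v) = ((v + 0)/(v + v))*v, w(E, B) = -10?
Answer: 127380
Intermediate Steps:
m(v) = v/2 (m(v) = (v/((2*v)))*v = (v*(1/(2*v)))*v = v/2)
(w(0, -3)*P)*(-33 - (34 + m(-2))) = (-10*193)*(-33 - (34 + (½)*(-2))) = -1930*(-33 - (34 - 1)) = -1930*(-33 - 1*33) = -1930*(-33 - 33) = -1930*(-66) = 127380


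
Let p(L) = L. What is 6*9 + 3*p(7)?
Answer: 75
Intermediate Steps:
6*9 + 3*p(7) = 6*9 + 3*7 = 54 + 21 = 75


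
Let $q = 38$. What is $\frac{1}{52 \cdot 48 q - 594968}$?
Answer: $- \frac{1}{500120} \approx -1.9995 \cdot 10^{-6}$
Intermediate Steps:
$\frac{1}{52 \cdot 48 q - 594968} = \frac{1}{52 \cdot 48 \cdot 38 - 594968} = \frac{1}{2496 \cdot 38 - 594968} = \frac{1}{94848 - 594968} = \frac{1}{-500120} = - \frac{1}{500120}$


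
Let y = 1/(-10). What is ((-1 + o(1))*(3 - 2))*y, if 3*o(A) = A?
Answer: 1/15 ≈ 0.066667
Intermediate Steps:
o(A) = A/3
y = -⅒ ≈ -0.10000
((-1 + o(1))*(3 - 2))*y = ((-1 + (⅓)*1)*(3 - 2))*(-⅒) = ((-1 + ⅓)*1)*(-⅒) = -⅔*1*(-⅒) = -⅔*(-⅒) = 1/15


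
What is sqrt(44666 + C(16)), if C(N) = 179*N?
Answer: 7*sqrt(970) ≈ 218.01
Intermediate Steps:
sqrt(44666 + C(16)) = sqrt(44666 + 179*16) = sqrt(44666 + 2864) = sqrt(47530) = 7*sqrt(970)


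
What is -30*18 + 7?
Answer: -533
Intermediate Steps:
-30*18 + 7 = -540 + 7 = -533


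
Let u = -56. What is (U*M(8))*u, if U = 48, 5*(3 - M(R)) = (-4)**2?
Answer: 2688/5 ≈ 537.60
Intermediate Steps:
M(R) = -1/5 (M(R) = 3 - 1/5*(-4)**2 = 3 - 1/5*16 = 3 - 16/5 = -1/5)
(U*M(8))*u = (48*(-1/5))*(-56) = -48/5*(-56) = 2688/5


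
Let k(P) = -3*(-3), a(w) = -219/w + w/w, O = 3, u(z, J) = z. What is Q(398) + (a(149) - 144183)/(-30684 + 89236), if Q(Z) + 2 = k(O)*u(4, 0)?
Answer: 275141095/8724248 ≈ 31.538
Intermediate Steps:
a(w) = 1 - 219/w (a(w) = -219/w + 1 = 1 - 219/w)
k(P) = 9
Q(Z) = 34 (Q(Z) = -2 + 9*4 = -2 + 36 = 34)
Q(398) + (a(149) - 144183)/(-30684 + 89236) = 34 + ((-219 + 149)/149 - 144183)/(-30684 + 89236) = 34 + ((1/149)*(-70) - 144183)/58552 = 34 + (-70/149 - 144183)*(1/58552) = 34 - 21483337/149*1/58552 = 34 - 21483337/8724248 = 275141095/8724248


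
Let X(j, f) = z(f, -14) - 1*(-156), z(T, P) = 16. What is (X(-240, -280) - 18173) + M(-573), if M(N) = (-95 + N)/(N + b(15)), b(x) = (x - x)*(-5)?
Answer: -10313905/573 ≈ -18000.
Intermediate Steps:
b(x) = 0 (b(x) = 0*(-5) = 0)
X(j, f) = 172 (X(j, f) = 16 - 1*(-156) = 16 + 156 = 172)
M(N) = (-95 + N)/N (M(N) = (-95 + N)/(N + 0) = (-95 + N)/N)
(X(-240, -280) - 18173) + M(-573) = (172 - 18173) + (-95 - 573)/(-573) = -18001 - 1/573*(-668) = -18001 + 668/573 = -10313905/573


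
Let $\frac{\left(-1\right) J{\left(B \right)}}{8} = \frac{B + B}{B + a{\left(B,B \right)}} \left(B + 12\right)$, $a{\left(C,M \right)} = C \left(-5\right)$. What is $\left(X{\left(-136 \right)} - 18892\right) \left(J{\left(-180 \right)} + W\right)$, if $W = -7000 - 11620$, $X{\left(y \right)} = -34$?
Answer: $365120392$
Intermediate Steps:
$a{\left(C,M \right)} = - 5 C$
$J{\left(B \right)} = 48 + 4 B$ ($J{\left(B \right)} = - 8 \frac{B + B}{B - 5 B} \left(B + 12\right) = - 8 \frac{2 B}{\left(-4\right) B} \left(12 + B\right) = - 8 \cdot 2 B \left(- \frac{1}{4 B}\right) \left(12 + B\right) = - 8 \left(- \frac{12 + B}{2}\right) = - 8 \left(-6 - \frac{B}{2}\right) = 48 + 4 B$)
$W = -18620$
$\left(X{\left(-136 \right)} - 18892\right) \left(J{\left(-180 \right)} + W\right) = \left(-34 - 18892\right) \left(\left(48 + 4 \left(-180\right)\right) - 18620\right) = - 18926 \left(\left(48 - 720\right) - 18620\right) = - 18926 \left(-672 - 18620\right) = \left(-18926\right) \left(-19292\right) = 365120392$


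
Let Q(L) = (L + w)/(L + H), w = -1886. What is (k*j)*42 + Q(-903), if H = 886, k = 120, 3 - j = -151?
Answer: 13197509/17 ≈ 7.7632e+5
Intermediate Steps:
j = 154 (j = 3 - 1*(-151) = 3 + 151 = 154)
Q(L) = (-1886 + L)/(886 + L) (Q(L) = (L - 1886)/(L + 886) = (-1886 + L)/(886 + L))
(k*j)*42 + Q(-903) = (120*154)*42 + (-1886 - 903)/(886 - 903) = 18480*42 - 2789/(-17) = 776160 - 1/17*(-2789) = 776160 + 2789/17 = 13197509/17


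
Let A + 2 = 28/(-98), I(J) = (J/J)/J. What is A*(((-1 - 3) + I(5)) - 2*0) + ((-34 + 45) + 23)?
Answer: 1494/35 ≈ 42.686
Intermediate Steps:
I(J) = 1/J
A = -16/7 (A = -2 + 28/(-98) = -2 + 28*(-1/98) = -2 - 2/7 = -16/7 ≈ -2.2857)
A*(((-1 - 3) + I(5)) - 2*0) + ((-34 + 45) + 23) = -16*(((-1 - 3) + 1/5) - 2*0)/7 + ((-34 + 45) + 23) = -16*((-4 + ⅕) + 0)/7 + (11 + 23) = -16*(-19/5 + 0)/7 + 34 = -16/7*(-19/5) + 34 = 304/35 + 34 = 1494/35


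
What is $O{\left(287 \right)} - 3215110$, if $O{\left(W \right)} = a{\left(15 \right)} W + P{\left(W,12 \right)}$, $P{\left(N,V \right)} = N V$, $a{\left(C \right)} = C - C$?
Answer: $-3211666$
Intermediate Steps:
$a{\left(C \right)} = 0$
$O{\left(W \right)} = 12 W$ ($O{\left(W \right)} = 0 W + W 12 = 0 + 12 W = 12 W$)
$O{\left(287 \right)} - 3215110 = 12 \cdot 287 - 3215110 = 3444 - 3215110 = -3211666$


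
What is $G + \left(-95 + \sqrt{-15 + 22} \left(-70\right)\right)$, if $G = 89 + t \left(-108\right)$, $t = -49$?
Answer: $5286 - 70 \sqrt{7} \approx 5100.8$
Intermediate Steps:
$G = 5381$ ($G = 89 - -5292 = 89 + 5292 = 5381$)
$G + \left(-95 + \sqrt{-15 + 22} \left(-70\right)\right) = 5381 + \left(-95 + \sqrt{-15 + 22} \left(-70\right)\right) = 5381 + \left(-95 + \sqrt{7} \left(-70\right)\right) = 5381 - \left(95 + 70 \sqrt{7}\right) = 5286 - 70 \sqrt{7}$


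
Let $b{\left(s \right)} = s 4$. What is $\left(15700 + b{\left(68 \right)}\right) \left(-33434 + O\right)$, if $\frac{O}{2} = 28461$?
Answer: $375150336$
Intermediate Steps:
$O = 56922$ ($O = 2 \cdot 28461 = 56922$)
$b{\left(s \right)} = 4 s$
$\left(15700 + b{\left(68 \right)}\right) \left(-33434 + O\right) = \left(15700 + 4 \cdot 68\right) \left(-33434 + 56922\right) = \left(15700 + 272\right) 23488 = 15972 \cdot 23488 = 375150336$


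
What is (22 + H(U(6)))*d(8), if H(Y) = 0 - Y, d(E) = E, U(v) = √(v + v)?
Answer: 176 - 16*√3 ≈ 148.29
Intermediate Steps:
U(v) = √2*√v (U(v) = √(2*v) = √2*√v)
H(Y) = -Y
(22 + H(U(6)))*d(8) = (22 - √2*√6)*8 = (22 - 2*√3)*8 = 176 - 16*√3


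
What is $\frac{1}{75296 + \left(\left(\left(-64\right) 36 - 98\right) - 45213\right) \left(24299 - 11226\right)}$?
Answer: $- \frac{1}{622395599} \approx -1.6067 \cdot 10^{-9}$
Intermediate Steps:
$\frac{1}{75296 + \left(\left(\left(-64\right) 36 - 98\right) - 45213\right) \left(24299 - 11226\right)} = \frac{1}{75296 + \left(\left(-2304 - 98\right) - 45213\right) 13073} = \frac{1}{75296 + \left(-2402 - 45213\right) 13073} = \frac{1}{75296 - 622470895} = \frac{1}{-622395599} = - \frac{1}{622395599}$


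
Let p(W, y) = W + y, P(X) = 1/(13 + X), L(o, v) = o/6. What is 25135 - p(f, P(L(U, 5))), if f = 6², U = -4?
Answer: 928660/37 ≈ 25099.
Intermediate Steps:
L(o, v) = o/6 (L(o, v) = o*(⅙) = o/6)
f = 36
25135 - p(f, P(L(U, 5))) = 25135 - (36 + 1/(13 + (⅙)*(-4))) = 25135 - (36 + 1/(13 - ⅔)) = 25135 - (36 + 1/(37/3)) = 25135 - (36 + 3/37) = 25135 - 1*1335/37 = 25135 - 1335/37 = 928660/37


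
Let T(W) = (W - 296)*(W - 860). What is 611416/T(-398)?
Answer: 152854/218263 ≈ 0.70032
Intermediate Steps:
T(W) = (-860 + W)*(-296 + W) (T(W) = (-296 + W)*(-860 + W) = (-860 + W)*(-296 + W))
611416/T(-398) = 611416/(254560 + (-398)² - 1156*(-398)) = 611416/(254560 + 158404 + 460088) = 611416/873052 = 611416*(1/873052) = 152854/218263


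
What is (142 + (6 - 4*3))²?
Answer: 18496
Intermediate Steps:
(142 + (6 - 4*3))² = (142 + (6 - 12))² = (142 - 6)² = 136² = 18496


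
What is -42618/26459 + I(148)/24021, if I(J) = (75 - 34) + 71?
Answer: -1020763570/635571639 ≈ -1.6061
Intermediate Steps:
I(J) = 112 (I(J) = 41 + 71 = 112)
-42618/26459 + I(148)/24021 = -42618/26459 + 112/24021 = -1020763570/635571639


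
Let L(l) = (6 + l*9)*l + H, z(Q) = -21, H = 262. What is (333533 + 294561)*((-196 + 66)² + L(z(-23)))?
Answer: 13193114470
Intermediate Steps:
L(l) = 262 + l*(6 + 9*l) (L(l) = (6 + l*9)*l + 262 = (6 + 9*l)*l + 262 = l*(6 + 9*l) + 262 = 262 + l*(6 + 9*l))
(333533 + 294561)*((-196 + 66)² + L(z(-23))) = (333533 + 294561)*((-196 + 66)² + (262 + 6*(-21) + 9*(-21)²)) = 628094*((-130)² + (262 - 126 + 9*441)) = 628094*(16900 + (262 - 126 + 3969)) = 628094*(16900 + 4105) = 628094*21005 = 13193114470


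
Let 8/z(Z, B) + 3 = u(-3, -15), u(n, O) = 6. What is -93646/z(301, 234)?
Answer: -140469/4 ≈ -35117.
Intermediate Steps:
z(Z, B) = 8/3 (z(Z, B) = 8/(-3 + 6) = 8/3)
-93646/z(301, 234) = -93646/8/3 = -93646*3/8 = -140469/4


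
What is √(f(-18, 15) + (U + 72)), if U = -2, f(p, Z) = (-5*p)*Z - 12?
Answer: 8*√22 ≈ 37.523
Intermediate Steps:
f(p, Z) = -12 - 5*Z*p (f(p, Z) = -5*Z*p - 12 = -12 - 5*Z*p)
√(f(-18, 15) + (U + 72)) = √((-12 - 5*15*(-18)) + (-2 + 72)) = √((-12 + 1350) + 70) = √(1338 + 70) = √1408 = 8*√22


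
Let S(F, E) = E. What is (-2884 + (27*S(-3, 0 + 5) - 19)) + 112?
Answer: -2656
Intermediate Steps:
(-2884 + (27*S(-3, 0 + 5) - 19)) + 112 = (-2884 + (27*(0 + 5) - 19)) + 112 = (-2884 + (27*5 - 19)) + 112 = (-2884 + (135 - 19)) + 112 = (-2884 + 116) + 112 = -2768 + 112 = -2656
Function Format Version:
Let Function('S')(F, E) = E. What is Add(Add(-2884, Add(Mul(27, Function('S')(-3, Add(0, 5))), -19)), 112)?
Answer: -2656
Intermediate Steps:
Add(Add(-2884, Add(Mul(27, Function('S')(-3, Add(0, 5))), -19)), 112) = Add(Add(-2884, Add(Mul(27, Add(0, 5)), -19)), 112) = Add(Add(-2884, Add(Mul(27, 5), -19)), 112) = Add(Add(-2884, Add(135, -19)), 112) = Add(Add(-2884, 116), 112) = Add(-2768, 112) = -2656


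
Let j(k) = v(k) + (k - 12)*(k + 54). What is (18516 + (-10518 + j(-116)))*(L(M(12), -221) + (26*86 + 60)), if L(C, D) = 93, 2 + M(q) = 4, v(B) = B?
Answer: 37789202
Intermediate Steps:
M(q) = 2 (M(q) = -2 + 4 = 2)
j(k) = k + (-12 + k)*(54 + k) (j(k) = k + (k - 12)*(k + 54) = k + (-12 + k)*(54 + k))
(18516 + (-10518 + j(-116)))*(L(M(12), -221) + (26*86 + 60)) = (18516 + (-10518 + (-648 + (-116)**2 + 43*(-116))))*(93 + (26*86 + 60)) = (18516 + (-10518 + (-648 + 13456 - 4988)))*(93 + (2236 + 60)) = (18516 + (-10518 + 7820))*(93 + 2296) = (18516 - 2698)*2389 = 15818*2389 = 37789202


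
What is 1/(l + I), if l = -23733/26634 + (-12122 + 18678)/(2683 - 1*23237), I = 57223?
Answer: 91239206/5220870681507 ≈ 1.7476e-5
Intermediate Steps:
l = -110403431/91239206 (l = -23733*1/26634 + 6556/(2683 - 23237) = -7911/8878 + 6556/(-20554) = -7911/8878 + 6556*(-1/20554) = -7911/8878 - 3278/10277 = -110403431/91239206 ≈ -1.2100)
1/(l + I) = 1/(-110403431/91239206 + 57223) = 1/(5220870681507/91239206) = 91239206/5220870681507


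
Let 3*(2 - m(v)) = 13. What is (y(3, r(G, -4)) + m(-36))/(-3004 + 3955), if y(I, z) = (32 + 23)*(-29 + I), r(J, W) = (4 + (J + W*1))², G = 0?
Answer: -4297/2853 ≈ -1.5061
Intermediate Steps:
m(v) = -7/3 (m(v) = 2 - ⅓*13 = 2 - 13/3 = -7/3)
r(J, W) = (4 + J + W)² (r(J, W) = (4 + (J + W))² = (4 + J + W)²)
y(I, z) = -1595 + 55*I (y(I, z) = 55*(-29 + I) = -1595 + 55*I)
(y(3, r(G, -4)) + m(-36))/(-3004 + 3955) = ((-1595 + 55*3) - 7/3)/(-3004 + 3955) = ((-1595 + 165) - 7/3)/951 = (-1430 - 7/3)*(1/951) = -4297/3*1/951 = -4297/2853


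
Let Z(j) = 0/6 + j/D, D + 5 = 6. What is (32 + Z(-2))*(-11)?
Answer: -330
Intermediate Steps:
D = 1 (D = -5 + 6 = 1)
Z(j) = j (Z(j) = 0/6 + j/1 = 0*(⅙) + j*1 = 0 + j = j)
(32 + Z(-2))*(-11) = (32 - 2)*(-11) = 30*(-11) = -330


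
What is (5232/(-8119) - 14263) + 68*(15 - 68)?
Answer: -145067405/8119 ≈ -17868.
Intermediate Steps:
(5232/(-8119) - 14263) + 68*(15 - 68) = (5232*(-1/8119) - 14263) + 68*(-53) = (-5232/8119 - 14263) - 3604 = -115806529/8119 - 3604 = -145067405/8119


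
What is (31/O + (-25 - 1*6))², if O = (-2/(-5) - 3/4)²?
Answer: 118396161/2401 ≈ 49311.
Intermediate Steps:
O = 49/400 (O = (-2*(-⅕) - 3*¼)² = (⅖ - ¾)² = (-7/20)² = 49/400 ≈ 0.12250)
(31/O + (-25 - 1*6))² = (31/(49/400) + (-25 - 1*6))² = (31*(400/49) + (-25 - 6))² = (12400/49 - 31)² = (10881/49)² = 118396161/2401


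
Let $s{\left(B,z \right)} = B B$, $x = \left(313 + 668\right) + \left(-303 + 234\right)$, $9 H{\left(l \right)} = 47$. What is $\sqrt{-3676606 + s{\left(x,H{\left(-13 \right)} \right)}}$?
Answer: $i \sqrt{2844862} \approx 1686.7 i$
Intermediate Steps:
$H{\left(l \right)} = \frac{47}{9}$ ($H{\left(l \right)} = \frac{1}{9} \cdot 47 = \frac{47}{9}$)
$x = 912$ ($x = 981 - 69 = 912$)
$s{\left(B,z \right)} = B^{2}$
$\sqrt{-3676606 + s{\left(x,H{\left(-13 \right)} \right)}} = \sqrt{-3676606 + 912^{2}} = \sqrt{-3676606 + 831744} = \sqrt{-2844862} = i \sqrt{2844862}$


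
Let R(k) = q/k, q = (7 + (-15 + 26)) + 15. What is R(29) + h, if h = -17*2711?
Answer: -1336490/29 ≈ -46086.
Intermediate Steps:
h = -46087
q = 33 (q = (7 + 11) + 15 = 18 + 15 = 33)
R(k) = 33/k
R(29) + h = 33/29 - 46087 = -1336490/29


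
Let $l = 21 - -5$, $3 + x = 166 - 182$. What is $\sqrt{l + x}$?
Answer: $\sqrt{7} \approx 2.6458$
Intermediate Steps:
$x = -19$ ($x = -3 + \left(166 - 182\right) = -3 - 16 = -19$)
$l = 26$ ($l = 21 + 5 = 26$)
$\sqrt{l + x} = \sqrt{26 - 19} = \sqrt{7}$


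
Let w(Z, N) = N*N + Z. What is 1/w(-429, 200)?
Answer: 1/39571 ≈ 2.5271e-5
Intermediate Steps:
w(Z, N) = Z + N² (w(Z, N) = N² + Z = Z + N²)
1/w(-429, 200) = 1/(-429 + 200²) = 1/(-429 + 40000) = 1/39571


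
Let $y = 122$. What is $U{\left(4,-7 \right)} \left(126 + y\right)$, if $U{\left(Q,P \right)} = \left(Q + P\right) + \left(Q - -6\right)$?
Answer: $1736$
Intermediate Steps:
$U{\left(Q,P \right)} = 6 + P + 2 Q$ ($U{\left(Q,P \right)} = \left(P + Q\right) + \left(Q + 6\right) = \left(P + Q\right) + \left(6 + Q\right) = 6 + P + 2 Q$)
$U{\left(4,-7 \right)} \left(126 + y\right) = \left(6 - 7 + 2 \cdot 4\right) \left(126 + 122\right) = \left(6 - 7 + 8\right) 248 = 7 \cdot 248 = 1736$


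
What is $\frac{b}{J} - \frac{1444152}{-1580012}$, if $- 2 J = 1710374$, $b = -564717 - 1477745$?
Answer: $\frac{1115533621492}{337801430561} \approx 3.3023$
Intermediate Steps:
$b = -2042462$
$J = -855187$ ($J = \left(- \frac{1}{2}\right) 1710374 = -855187$)
$\frac{b}{J} - \frac{1444152}{-1580012} = - \frac{2042462}{-855187} - \frac{1444152}{-1580012} = \left(-2042462\right) \left(- \frac{1}{855187}\right) - - \frac{361038}{395003} = \frac{2042462}{855187} + \frac{361038}{395003} = \frac{1115533621492}{337801430561}$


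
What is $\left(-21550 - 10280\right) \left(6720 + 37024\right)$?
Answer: $-1392371520$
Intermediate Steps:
$\left(-21550 - 10280\right) \left(6720 + 37024\right) = \left(-31830\right) 43744 = -1392371520$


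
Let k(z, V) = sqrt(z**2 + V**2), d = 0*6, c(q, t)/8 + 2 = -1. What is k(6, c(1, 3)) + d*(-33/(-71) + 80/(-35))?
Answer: 6*sqrt(17) ≈ 24.739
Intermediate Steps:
c(q, t) = -24 (c(q, t) = -16 + 8*(-1) = -16 - 8 = -24)
d = 0
k(z, V) = sqrt(V**2 + z**2)
k(6, c(1, 3)) + d*(-33/(-71) + 80/(-35)) = sqrt((-24)**2 + 6**2) + 0*(-33/(-71) + 80/(-35)) = sqrt(576 + 36) + 0*(-33*(-1/71) + 80*(-1/35)) = sqrt(612) + 0*(33/71 - 16/7) = 6*sqrt(17) + 0*(-905/497) = 6*sqrt(17) + 0 = 6*sqrt(17)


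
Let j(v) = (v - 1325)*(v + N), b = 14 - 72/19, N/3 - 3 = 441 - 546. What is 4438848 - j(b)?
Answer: 1462030908/361 ≈ 4.0499e+6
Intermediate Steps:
N = -306 (N = 9 + 3*(441 - 546) = 9 + 3*(-105) = 9 - 315 = -306)
b = 194/19 (b = 14 - 72/19 = 194/19 ≈ 10.211)
j(v) = (-1325 + v)*(-306 + v) (j(v) = (v - 1325)*(v - 306) = (-1325 + v)*(-306 + v))
4438848 - j(b) = 4438848 - (405450 + (194/19)² - 1631*194/19) = 4438848 - (405450 + 37636/361 - 316414/19) = 4438848 - 1*140393220/361 = 4438848 - 140393220/361 = 1462030908/361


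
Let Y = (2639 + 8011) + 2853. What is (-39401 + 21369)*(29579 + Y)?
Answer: -776854624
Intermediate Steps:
Y = 13503 (Y = 10650 + 2853 = 13503)
(-39401 + 21369)*(29579 + Y) = (-39401 + 21369)*(29579 + 13503) = -18032*43082 = -776854624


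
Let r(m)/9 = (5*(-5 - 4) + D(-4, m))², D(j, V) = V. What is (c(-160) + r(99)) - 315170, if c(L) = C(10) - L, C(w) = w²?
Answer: -288666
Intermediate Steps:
c(L) = 100 - L (c(L) = 10² - L = 100 - L)
r(m) = 9*(-45 + m)² (r(m) = 9*(5*(-5 - 4) + m)² = 9*(5*(-9) + m)² = 9*(-45 + m)²)
(c(-160) + r(99)) - 315170 = ((100 - 1*(-160)) + 9*(-45 + 99)²) - 315170 = ((100 + 160) + 9*54²) - 315170 = (260 + 9*2916) - 315170 = (260 + 26244) - 315170 = 26504 - 315170 = -288666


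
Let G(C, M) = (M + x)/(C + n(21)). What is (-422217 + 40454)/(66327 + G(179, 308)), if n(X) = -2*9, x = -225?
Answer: -61463843/10678730 ≈ -5.7557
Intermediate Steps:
n(X) = -18
G(C, M) = (-225 + M)/(-18 + C) (G(C, M) = (M - 225)/(C - 18) = (-225 + M)/(-18 + C))
(-422217 + 40454)/(66327 + G(179, 308)) = (-422217 + 40454)/(66327 + (-225 + 308)/(-18 + 179)) = -381763/(66327 + 83/161) = -381763/10678730/161 = -381763*161/10678730 = -61463843/10678730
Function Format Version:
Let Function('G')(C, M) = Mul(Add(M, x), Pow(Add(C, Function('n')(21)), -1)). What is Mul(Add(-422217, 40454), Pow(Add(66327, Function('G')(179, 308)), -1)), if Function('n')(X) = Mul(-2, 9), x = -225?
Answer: Rational(-61463843, 10678730) ≈ -5.7557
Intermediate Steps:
Function('n')(X) = -18
Function('G')(C, M) = Mul(Pow(Add(-18, C), -1), Add(-225, M)) (Function('G')(C, M) = Mul(Add(M, -225), Pow(Add(C, -18), -1)) = Mul(Add(-225, M), Pow(Add(-18, C), -1)) = Mul(Pow(Add(-18, C), -1), Add(-225, M)))
Mul(Add(-422217, 40454), Pow(Add(66327, Function('G')(179, 308)), -1)) = Mul(Add(-422217, 40454), Pow(Add(66327, Mul(Pow(Add(-18, 179), -1), Add(-225, 308))), -1)) = Mul(-381763, Pow(Add(66327, Mul(Pow(161, -1), 83)), -1)) = Mul(-381763, Pow(Add(66327, Mul(Rational(1, 161), 83)), -1)) = Mul(-381763, Pow(Add(66327, Rational(83, 161)), -1)) = Mul(-381763, Pow(Rational(10678730, 161), -1)) = Mul(-381763, Rational(161, 10678730)) = Rational(-61463843, 10678730)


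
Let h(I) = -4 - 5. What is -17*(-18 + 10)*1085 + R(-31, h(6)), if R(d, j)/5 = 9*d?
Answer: 146165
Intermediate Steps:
h(I) = -9
R(d, j) = 45*d (R(d, j) = 5*(9*d) = 45*d)
-17*(-18 + 10)*1085 + R(-31, h(6)) = -17*(-18 + 10)*1085 + 45*(-31) = -17*(-8)*1085 - 1395 = 136*1085 - 1395 = 147560 - 1395 = 146165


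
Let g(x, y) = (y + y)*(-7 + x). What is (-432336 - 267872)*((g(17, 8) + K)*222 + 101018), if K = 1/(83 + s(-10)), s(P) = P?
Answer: -6979320439168/73 ≈ -9.5607e+10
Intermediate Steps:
g(x, y) = 2*y*(-7 + x) (g(x, y) = (2*y)*(-7 + x) = 2*y*(-7 + x))
K = 1/73 (K = 1/(83 - 10) = 1/73 ≈ 0.013699)
(-432336 - 267872)*((g(17, 8) + K)*222 + 101018) = (-432336 - 267872)*((2*8*(-7 + 17) + 1/73)*222 + 101018) = -700208*((2*8*10 + 1/73)*222 + 101018) = -700208*((160 + 1/73)*222 + 101018) = -700208*((11681/73)*222 + 101018) = -700208*(2593182/73 + 101018) = -700208*9967496/73 = -6979320439168/73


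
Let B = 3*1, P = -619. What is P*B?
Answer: -1857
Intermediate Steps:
B = 3
P*B = -619*3 = -1857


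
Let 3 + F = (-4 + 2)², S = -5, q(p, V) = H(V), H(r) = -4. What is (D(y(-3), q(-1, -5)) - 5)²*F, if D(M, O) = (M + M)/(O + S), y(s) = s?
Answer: 169/9 ≈ 18.778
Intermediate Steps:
q(p, V) = -4
F = 1 (F = -3 + (-4 + 2)² = -3 + (-2)² = -3 + 4 = 1)
D(M, O) = 2*M/(-5 + O) (D(M, O) = (M + M)/(O - 5) = (2*M)/(-5 + O) = 2*M/(-5 + O))
(D(y(-3), q(-1, -5)) - 5)²*F = (2*(-3)/(-5 - 4) - 5)²*1 = (2*(-3)/(-9) - 5)²*1 = (2*(-3)*(-⅑) - 5)²*1 = (⅔ - 5)²*1 = (-13/3)²*1 = (169/9)*1 = 169/9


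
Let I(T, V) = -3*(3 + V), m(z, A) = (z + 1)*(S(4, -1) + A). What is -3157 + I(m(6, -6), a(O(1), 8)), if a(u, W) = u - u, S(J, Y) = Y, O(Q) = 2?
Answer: -3166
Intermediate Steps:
a(u, W) = 0
m(z, A) = (1 + z)*(-1 + A) (m(z, A) = (z + 1)*(-1 + A) = (1 + z)*(-1 + A))
I(T, V) = -9 - 3*V
-3157 + I(m(6, -6), a(O(1), 8)) = -3157 + (-9 - 3*0) = -3157 + (-9 + 0) = -3157 - 9 = -3166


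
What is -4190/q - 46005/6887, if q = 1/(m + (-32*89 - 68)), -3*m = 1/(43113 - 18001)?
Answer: 3169596304780565/259419516 ≈ 1.2218e+7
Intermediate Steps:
m = -1/75336 (m = -1/(3*(43113 - 18001)) = -⅓/25112 = -⅓*1/25112 = -1/75336 ≈ -1.3274e-5)
q = -75336/219679777 (q = 1/(-1/75336 + (-32*89 - 68)) = 1/(-1/75336 + (-2848 - 68)) = 1/(-1/75336 - 2916) = 1/(-219679777/75336) = -75336/219679777 ≈ -0.00034294)
-4190/q - 46005/6887 = -4190/(-75336/219679777) - 46005/6887 = -4190*(-219679777/75336) - 46005*1/6887 = 460229132815/37668 - 46005/6887 = 3169596304780565/259419516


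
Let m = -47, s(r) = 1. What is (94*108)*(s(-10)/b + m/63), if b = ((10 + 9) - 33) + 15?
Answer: 18048/7 ≈ 2578.3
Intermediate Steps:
b = 1 (b = (19 - 33) + 15 = -14 + 15 = 1)
(94*108)*(s(-10)/b + m/63) = (94*108)*(1/1 - 47/63) = 10152*(1*1 - 47*1/63) = 10152*(1 - 47/63) = 10152*(16/63) = 18048/7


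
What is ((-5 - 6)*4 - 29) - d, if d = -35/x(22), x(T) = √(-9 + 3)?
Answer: -73 - 35*I*√6/6 ≈ -73.0 - 14.289*I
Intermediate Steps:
x(T) = I*√6 (x(T) = √(-6) = I*√6)
d = 35*I*√6/6 (d = -35*(-I*√6/6) = -(-35)*I*√6/6 = 35*I*√6/6 ≈ 14.289*I)
((-5 - 6)*4 - 29) - d = ((-5 - 6)*4 - 29) - 35*I*√6/6 = (-11*4 - 29) - 35*I*√6/6 = (-44 - 29) - 35*I*√6/6 = -73 - 35*I*√6/6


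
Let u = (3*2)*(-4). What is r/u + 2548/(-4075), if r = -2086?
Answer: 4219649/48900 ≈ 86.291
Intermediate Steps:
u = -24 (u = 6*(-4) = -24)
r/u + 2548/(-4075) = -2086/(-24) + 2548/(-4075) = -2086*(-1/24) + 2548*(-1/4075) = 1043/12 - 2548/4075 = 4219649/48900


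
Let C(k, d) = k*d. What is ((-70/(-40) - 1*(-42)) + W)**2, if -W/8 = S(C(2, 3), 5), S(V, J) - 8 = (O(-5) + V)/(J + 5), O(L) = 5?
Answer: 337561/400 ≈ 843.90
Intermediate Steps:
C(k, d) = d*k
S(V, J) = 8 + (5 + V)/(5 + J) (S(V, J) = 8 + (5 + V)/(J + 5) = 8 + (5 + V)/(5 + J))
W = -364/5 (W = -8*(45 + 3*2 + 8*5)/(5 + 5) = -8*(45 + 6 + 40)/10 = -4*91/5 = -8*91/10 = -364/5 ≈ -72.800)
((-70/(-40) - 1*(-42)) + W)**2 = ((-70/(-40) - 1*(-42)) - 364/5)**2 = ((-70*(-1/40) + 42) - 364/5)**2 = ((7/4 + 42) - 364/5)**2 = (175/4 - 364/5)**2 = (-581/20)**2 = 337561/400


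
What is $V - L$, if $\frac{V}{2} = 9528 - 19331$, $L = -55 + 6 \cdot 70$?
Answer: $-19971$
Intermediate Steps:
$L = 365$ ($L = -55 + 420 = 365$)
$V = -19606$ ($V = 2 \left(9528 - 19331\right) = 2 \left(-9803\right) = -19606$)
$V - L = -19606 - 365 = -19971$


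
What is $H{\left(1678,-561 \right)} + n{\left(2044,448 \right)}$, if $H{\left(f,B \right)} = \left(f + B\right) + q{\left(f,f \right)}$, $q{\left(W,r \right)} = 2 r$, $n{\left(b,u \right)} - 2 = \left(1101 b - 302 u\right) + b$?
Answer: $2121667$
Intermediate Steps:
$n{\left(b,u \right)} = 2 - 302 u + 1102 b$ ($n{\left(b,u \right)} = 2 + \left(\left(1101 b - 302 u\right) + b\right) = 2 + \left(\left(- 302 u + 1101 b\right) + b\right) = 2 + \left(- 302 u + 1102 b\right) = 2 - 302 u + 1102 b$)
$H{\left(f,B \right)} = B + 3 f$ ($H{\left(f,B \right)} = \left(f + B\right) + 2 f = \left(B + f\right) + 2 f = B + 3 f$)
$H{\left(1678,-561 \right)} + n{\left(2044,448 \right)} = \left(-561 + 3 \cdot 1678\right) + \left(2 - 135296 + 1102 \cdot 2044\right) = \left(-561 + 5034\right) + \left(2 - 135296 + 2252488\right) = 4473 + 2117194 = 2121667$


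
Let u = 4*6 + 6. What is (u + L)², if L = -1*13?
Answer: 289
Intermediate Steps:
u = 30 (u = 24 + 6 = 30)
L = -13
(u + L)² = (30 - 13)² = 17² = 289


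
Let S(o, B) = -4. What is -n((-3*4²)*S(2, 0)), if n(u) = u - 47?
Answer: -145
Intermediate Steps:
n(u) = -47 + u
-n((-3*4²)*S(2, 0)) = -(-47 - 3*4²*(-4)) = -(-47 - 3*16*(-4)) = -(-47 - 48*(-4)) = -(-47 + 192) = -1*145 = -145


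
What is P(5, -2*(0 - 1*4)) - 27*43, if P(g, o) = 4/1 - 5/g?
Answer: -1158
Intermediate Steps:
P(g, o) = 4 - 5/g (P(g, o) = 4*1 - 5/g = 4 - 5/g)
P(5, -2*(0 - 1*4)) - 27*43 = (4 - 5/5) - 27*43 = (4 - 5*⅕) - 1161 = (4 - 1) - 1161 = 3 - 1161 = -1158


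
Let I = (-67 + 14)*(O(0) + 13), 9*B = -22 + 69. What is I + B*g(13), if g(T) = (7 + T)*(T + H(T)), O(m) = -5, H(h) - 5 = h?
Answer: 25324/9 ≈ 2813.8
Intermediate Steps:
B = 47/9 (B = (-22 + 69)/9 = (⅑)*47 = 47/9 ≈ 5.2222)
H(h) = 5 + h
I = -424 (I = (-67 + 14)*(-5 + 13) = -53*8 = -424)
g(T) = (5 + 2*T)*(7 + T) (g(T) = (7 + T)*(T + (5 + T)) = (7 + T)*(5 + 2*T) = (5 + 2*T)*(7 + T))
I + B*g(13) = -424 + 47*(35 + 2*13² + 19*13)/9 = -424 + 47*(35 + 2*169 + 247)/9 = -424 + 47*(35 + 338 + 247)/9 = -424 + (47/9)*620 = -424 + 29140/9 = 25324/9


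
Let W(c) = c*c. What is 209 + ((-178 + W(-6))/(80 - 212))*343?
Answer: 38147/66 ≈ 577.98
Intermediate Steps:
W(c) = c**2
209 + ((-178 + W(-6))/(80 - 212))*343 = 209 + ((-178 + (-6)**2)/(80 - 212))*343 = 209 + ((-178 + 36)/(-132))*343 = 209 - 142*(-1/132)*343 = 209 + (71/66)*343 = 209 + 24353/66 = 38147/66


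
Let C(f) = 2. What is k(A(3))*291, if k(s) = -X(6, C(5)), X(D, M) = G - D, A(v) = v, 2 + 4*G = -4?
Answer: 4365/2 ≈ 2182.5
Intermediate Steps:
G = -3/2 (G = -½ + (¼)*(-4) = -½ - 1 = -3/2 ≈ -1.5000)
X(D, M) = -3/2 - D
k(s) = 15/2 (k(s) = -(-3/2 - 1*6) = -(-3/2 - 6) = -1*(-15/2) = 15/2)
k(A(3))*291 = (15/2)*291 = 4365/2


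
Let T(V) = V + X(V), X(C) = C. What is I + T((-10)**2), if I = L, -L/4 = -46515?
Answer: 186260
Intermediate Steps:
L = 186060 (L = -4*(-46515) = 186060)
T(V) = 2*V (T(V) = V + V = 2*V)
I = 186060
I + T((-10)**2) = 186060 + 2*(-10)**2 = 186060 + 2*100 = 186060 + 200 = 186260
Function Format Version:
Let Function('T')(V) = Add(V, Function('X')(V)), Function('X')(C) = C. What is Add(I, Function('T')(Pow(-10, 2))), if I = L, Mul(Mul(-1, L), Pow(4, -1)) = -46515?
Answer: 186260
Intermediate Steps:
L = 186060 (L = Mul(-4, -46515) = 186060)
Function('T')(V) = Mul(2, V) (Function('T')(V) = Add(V, V) = Mul(2, V))
I = 186060
Add(I, Function('T')(Pow(-10, 2))) = Add(186060, Mul(2, Pow(-10, 2))) = Add(186060, Mul(2, 100)) = Add(186060, 200) = 186260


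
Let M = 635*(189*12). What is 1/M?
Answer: 1/1440180 ≈ 6.9436e-7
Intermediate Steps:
M = 1440180 (M = 635*2268 = 1440180)
1/M = 1/1440180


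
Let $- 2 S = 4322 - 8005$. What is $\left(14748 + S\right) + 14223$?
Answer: $\frac{61625}{2} \approx 30813.0$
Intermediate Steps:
$S = \frac{3683}{2}$ ($S = - \frac{4322 - 8005}{2} = \left(- \frac{1}{2}\right) \left(-3683\right) = \frac{3683}{2} \approx 1841.5$)
$\left(14748 + S\right) + 14223 = \left(14748 + \frac{3683}{2}\right) + 14223 = \frac{33179}{2} + 14223 = \frac{61625}{2}$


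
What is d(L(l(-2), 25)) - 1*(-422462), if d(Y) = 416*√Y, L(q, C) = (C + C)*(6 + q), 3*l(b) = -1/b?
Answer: 422462 + 2080*√111/3 ≈ 4.2977e+5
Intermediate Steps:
l(b) = -1/(3*b) (l(b) = (-1/b)/3 = -1/(3*b))
L(q, C) = 2*C*(6 + q) (L(q, C) = (2*C)*(6 + q) = 2*C*(6 + q))
d(L(l(-2), 25)) - 1*(-422462) = 416*√(2*25*(6 - ⅓/(-2))) - 1*(-422462) = 416*√(2*25*(6 - ⅓*(-½))) + 422462 = 416*√(2*25*(6 + ⅙)) + 422462 = 416*√(2*25*(37/6)) + 422462 = 416*√(925/3) + 422462 = 416*(5*√111/3) + 422462 = 2080*√111/3 + 422462 = 422462 + 2080*√111/3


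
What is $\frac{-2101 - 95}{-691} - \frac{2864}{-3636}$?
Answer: $\frac{2490920}{628119} \approx 3.9657$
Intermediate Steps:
$\frac{-2101 - 95}{-691} - \frac{2864}{-3636} = \left(-2196\right) \left(- \frac{1}{691}\right) - - \frac{716}{909} = \frac{2196}{691} + \frac{716}{909} = \frac{2490920}{628119}$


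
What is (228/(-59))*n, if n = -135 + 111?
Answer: 5472/59 ≈ 92.746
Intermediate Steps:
n = -24
(228/(-59))*n = (228/(-59))*(-24) = (228*(-1/59))*(-24) = -228/59*(-24) = 5472/59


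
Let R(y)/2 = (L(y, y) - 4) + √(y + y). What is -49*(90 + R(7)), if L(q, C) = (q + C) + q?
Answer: -6076 - 98*√14 ≈ -6442.7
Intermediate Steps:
L(q, C) = C + 2*q (L(q, C) = (C + q) + q = C + 2*q)
R(y) = -8 + 6*y + 2*√2*√y (R(y) = 2*(((y + 2*y) - 4) + √(y + y)) = 2*((3*y - 4) + √(2*y)) = 2*((-4 + 3*y) + √2*√y) = 2*(-4 + 3*y + √2*√y) = -8 + 6*y + 2*√2*√y)
-49*(90 + R(7)) = -49*(90 + (-8 + 6*7 + 2*√2*√7)) = -49*(90 + (-8 + 42 + 2*√14)) = -49*(90 + (34 + 2*√14)) = -49*(124 + 2*√14) = -6076 - 98*√14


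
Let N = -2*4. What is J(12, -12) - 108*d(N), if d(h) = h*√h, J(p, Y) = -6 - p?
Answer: -18 + 1728*I*√2 ≈ -18.0 + 2443.8*I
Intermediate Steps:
N = -8
d(h) = h^(3/2)
J(12, -12) - 108*d(N) = (-6 - 1*12) - (-1728)*I*√2 = (-6 - 12) - (-1728)*I*√2 = -18 + 1728*I*√2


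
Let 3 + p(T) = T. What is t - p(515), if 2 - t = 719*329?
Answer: -237061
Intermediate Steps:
t = -236549 (t = 2 - 719*329 = 2 - 1*236551 = 2 - 236551 = -236549)
p(T) = -3 + T
t - p(515) = -236549 - (-3 + 515) = -236549 - 1*512 = -236549 - 512 = -237061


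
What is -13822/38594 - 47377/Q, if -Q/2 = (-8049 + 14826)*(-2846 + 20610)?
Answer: -1663069738247/4646201521032 ≈ -0.35794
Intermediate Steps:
Q = -240773256 (Q = -2*(-8049 + 14826)*(-2846 + 20610) = -13554*17764 = -2*120386628 = -240773256)
-13822/38594 - 47377/Q = -13822/38594 - 47377/(-240773256) = -13822*1/38594 - 47377*(-1/240773256) = -6911/19297 + 47377/240773256 = -1663069738247/4646201521032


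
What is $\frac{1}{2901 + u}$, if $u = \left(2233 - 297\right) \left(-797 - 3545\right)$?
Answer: $- \frac{1}{8403211} \approx -1.19 \cdot 10^{-7}$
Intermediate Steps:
$u = -8406112$ ($u = \left(2233 - 297\right) \left(-4342\right) = 1936 \left(-4342\right) = -8406112$)
$\frac{1}{2901 + u} = \frac{1}{2901 - 8406112} = \frac{1}{-8403211} = - \frac{1}{8403211}$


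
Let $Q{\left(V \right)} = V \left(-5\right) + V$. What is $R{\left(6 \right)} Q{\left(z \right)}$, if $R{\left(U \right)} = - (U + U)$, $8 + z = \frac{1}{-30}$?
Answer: $- \frac{1928}{5} \approx -385.6$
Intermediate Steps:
$z = - \frac{241}{30}$ ($z = -8 + \frac{1}{-30} = -8 - \frac{1}{30} = - \frac{241}{30} \approx -8.0333$)
$R{\left(U \right)} = - 2 U$
$Q{\left(V \right)} = - 4 V$ ($Q{\left(V \right)} = - 5 V + V = - 4 V$)
$R{\left(6 \right)} Q{\left(z \right)} = \left(-2\right) 6 \left(\left(-4\right) \left(- \frac{241}{30}\right)\right) = \left(-12\right) \frac{482}{15} = - \frac{1928}{5}$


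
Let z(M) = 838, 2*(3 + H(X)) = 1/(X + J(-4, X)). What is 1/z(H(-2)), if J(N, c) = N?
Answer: 1/838 ≈ 0.0011933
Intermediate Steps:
H(X) = -3 + 1/(2*(-4 + X)) (H(X) = -3 + 1/(2*(X - 4)) = -3 + 1/(2*(-4 + X)))
1/z(H(-2)) = 1/838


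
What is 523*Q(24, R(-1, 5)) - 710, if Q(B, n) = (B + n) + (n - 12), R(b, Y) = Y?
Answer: 10796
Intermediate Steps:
Q(B, n) = -12 + B + 2*n (Q(B, n) = (B + n) + (-12 + n) = -12 + B + 2*n)
523*Q(24, R(-1, 5)) - 710 = 523*(-12 + 24 + 2*5) - 710 = 523*(-12 + 24 + 10) - 710 = 523*22 - 710 = 11506 - 710 = 10796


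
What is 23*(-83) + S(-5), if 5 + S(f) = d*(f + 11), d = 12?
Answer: -1842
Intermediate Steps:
S(f) = 127 + 12*f (S(f) = -5 + 12*(f + 11) = -5 + 12*(11 + f) = -5 + (132 + 12*f) = 127 + 12*f)
23*(-83) + S(-5) = 23*(-83) + (127 + 12*(-5)) = -1909 + (127 - 60) = -1909 + 67 = -1842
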